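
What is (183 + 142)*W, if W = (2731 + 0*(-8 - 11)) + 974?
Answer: 1204125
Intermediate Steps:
W = 3705 (W = (2731 + 0*(-19)) + 974 = (2731 + 0) + 974 = 2731 + 974 = 3705)
(183 + 142)*W = (183 + 142)*3705 = 325*3705 = 1204125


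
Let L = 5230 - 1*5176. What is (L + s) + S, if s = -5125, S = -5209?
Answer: -10280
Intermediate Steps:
L = 54 (L = 5230 - 5176 = 54)
(L + s) + S = (54 - 5125) - 5209 = -5071 - 5209 = -10280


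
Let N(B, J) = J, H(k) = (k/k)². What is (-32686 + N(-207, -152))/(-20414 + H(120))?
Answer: 32838/20413 ≈ 1.6087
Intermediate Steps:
H(k) = 1 (H(k) = 1² = 1)
(-32686 + N(-207, -152))/(-20414 + H(120)) = (-32686 - 152)/(-20414 + 1) = -32838/(-20413) = -32838*(-1/20413) = 32838/20413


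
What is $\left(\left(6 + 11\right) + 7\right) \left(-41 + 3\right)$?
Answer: $-912$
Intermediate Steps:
$\left(\left(6 + 11\right) + 7\right) \left(-41 + 3\right) = \left(17 + 7\right) \left(-38\right) = 24 \left(-38\right) = -912$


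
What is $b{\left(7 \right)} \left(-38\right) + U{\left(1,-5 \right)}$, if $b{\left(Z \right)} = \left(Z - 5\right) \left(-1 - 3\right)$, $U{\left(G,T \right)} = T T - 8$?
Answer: $321$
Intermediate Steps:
$U{\left(G,T \right)} = -8 + T^{2}$ ($U{\left(G,T \right)} = T^{2} - 8 = -8 + T^{2}$)
$b{\left(Z \right)} = 20 - 4 Z$ ($b{\left(Z \right)} = \left(-5 + Z\right) \left(-4\right) = 20 - 4 Z$)
$b{\left(7 \right)} \left(-38\right) + U{\left(1,-5 \right)} = \left(20 - 28\right) \left(-38\right) - \left(8 - \left(-5\right)^{2}\right) = \left(20 - 28\right) \left(-38\right) + \left(-8 + 25\right) = \left(-8\right) \left(-38\right) + 17 = 304 + 17 = 321$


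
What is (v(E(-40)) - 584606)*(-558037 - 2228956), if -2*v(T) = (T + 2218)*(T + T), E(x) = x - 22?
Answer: 1256749901462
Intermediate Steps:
E(x) = -22 + x
v(T) = -T*(2218 + T) (v(T) = -(T + 2218)*(T + T)/2 = -(2218 + T)*2*T/2 = -T*(2218 + T))
(v(E(-40)) - 584606)*(-558037 - 2228956) = (-(-22 - 40)*(2218 + (-22 - 40)) - 584606)*(-558037 - 2228956) = (-1*(-62)*(2218 - 62) - 584606)*(-2786993) = (-1*(-62)*2156 - 584606)*(-2786993) = (133672 - 584606)*(-2786993) = -450934*(-2786993) = 1256749901462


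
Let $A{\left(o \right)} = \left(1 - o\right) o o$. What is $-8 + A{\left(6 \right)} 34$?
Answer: $-6128$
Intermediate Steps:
$A{\left(o \right)} = o^{2} \left(1 - o\right)$ ($A{\left(o \right)} = o \left(1 - o\right) o = o^{2} \left(1 - o\right)$)
$-8 + A{\left(6 \right)} 34 = -8 + 6^{2} \left(1 - 6\right) 34 = -8 + 36 \left(1 - 6\right) 34 = -8 + 36 \left(-5\right) 34 = -8 - 6120 = -6128$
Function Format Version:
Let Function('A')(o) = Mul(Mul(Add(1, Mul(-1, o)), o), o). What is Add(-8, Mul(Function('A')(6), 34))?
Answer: -6128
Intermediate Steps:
Function('A')(o) = Mul(Pow(o, 2), Add(1, Mul(-1, o))) (Function('A')(o) = Mul(Mul(o, Add(1, Mul(-1, o))), o) = Mul(Pow(o, 2), Add(1, Mul(-1, o))))
Add(-8, Mul(Function('A')(6), 34)) = Add(-8, Mul(Mul(Pow(6, 2), Add(1, Mul(-1, 6))), 34)) = Add(-8, Mul(Mul(36, Add(1, -6)), 34)) = Add(-8, Mul(Mul(36, -5), 34)) = Add(-8, Mul(-180, 34)) = Add(-8, -6120) = -6128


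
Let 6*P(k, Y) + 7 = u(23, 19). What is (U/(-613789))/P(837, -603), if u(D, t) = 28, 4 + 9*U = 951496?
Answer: -634328/12889569 ≈ -0.049213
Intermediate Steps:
U = 317164/3 (U = -4/9 + (1/9)*951496 = -4/9 + 951496/9 = 317164/3 ≈ 1.0572e+5)
P(k, Y) = 7/2 (P(k, Y) = -7/6 + (1/6)*28 = -7/6 + 14/3 = 7/2)
(U/(-613789))/P(837, -603) = ((317164/3)/(-613789))/(7/2) = ((317164/3)*(-1/613789))*(2/7) = -317164/1841367*2/7 = -634328/12889569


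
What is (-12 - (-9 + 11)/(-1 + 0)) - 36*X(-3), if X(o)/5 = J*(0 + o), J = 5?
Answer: 2690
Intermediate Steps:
X(o) = 25*o (X(o) = 5*(5*(0 + o)) = 5*(5*o) = 25*o)
(-12 - (-9 + 11)/(-1 + 0)) - 36*X(-3) = (-12 - (-9 + 11)/(-1 + 0)) - 900*(-3) = (-12 - 2/(-1)) - 36*(-75) = (-12 - 2*(-1)) + 2700 = (-12 - 1*(-2)) + 2700 = (-12 + 2) + 2700 = -10 + 2700 = 2690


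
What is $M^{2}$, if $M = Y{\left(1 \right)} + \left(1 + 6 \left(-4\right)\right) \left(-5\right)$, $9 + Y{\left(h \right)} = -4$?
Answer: $10404$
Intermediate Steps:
$Y{\left(h \right)} = -13$ ($Y{\left(h \right)} = -9 - 4 = -13$)
$M = 102$ ($M = -13 + \left(1 + 6 \left(-4\right)\right) \left(-5\right) = -13 + \left(1 - 24\right) \left(-5\right) = -13 - -115 = -13 + 115 = 102$)
$M^{2} = 102^{2} = 10404$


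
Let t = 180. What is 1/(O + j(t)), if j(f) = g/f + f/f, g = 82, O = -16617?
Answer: -90/1495399 ≈ -6.0185e-5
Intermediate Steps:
j(f) = 1 + 82/f (j(f) = 82/f + f/f = 82/f + 1 = 1 + 82/f)
1/(O + j(t)) = 1/(-16617 + (82 + 180)/180) = 1/(-16617 + (1/180)*262) = 1/(-16617 + 131/90) = 1/(-1495399/90) = -90/1495399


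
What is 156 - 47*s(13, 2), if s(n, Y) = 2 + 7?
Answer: -267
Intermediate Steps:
s(n, Y) = 9
156 - 47*s(13, 2) = 156 - 47*9 = 156 - 423 = -267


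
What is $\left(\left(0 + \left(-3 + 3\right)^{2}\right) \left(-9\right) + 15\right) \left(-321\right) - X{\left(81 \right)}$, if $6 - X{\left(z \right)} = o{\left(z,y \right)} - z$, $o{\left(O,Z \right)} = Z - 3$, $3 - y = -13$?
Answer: $-4889$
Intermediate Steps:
$y = 16$ ($y = 3 - -13 = 3 + 13 = 16$)
$o{\left(O,Z \right)} = -3 + Z$
$X{\left(z \right)} = -7 + z$ ($X{\left(z \right)} = 6 - \left(\left(-3 + 16\right) - z\right) = 6 - \left(13 - z\right) = 6 + \left(-13 + z\right) = -7 + z$)
$\left(\left(0 + \left(-3 + 3\right)^{2}\right) \left(-9\right) + 15\right) \left(-321\right) - X{\left(81 \right)} = \left(\left(0 + \left(-3 + 3\right)^{2}\right) \left(-9\right) + 15\right) \left(-321\right) - \left(-7 + 81\right) = \left(\left(0 + 0^{2}\right) \left(-9\right) + 15\right) \left(-321\right) - 74 = \left(\left(0 + 0\right) \left(-9\right) + 15\right) \left(-321\right) - 74 = \left(0 \left(-9\right) + 15\right) \left(-321\right) - 74 = \left(0 + 15\right) \left(-321\right) - 74 = 15 \left(-321\right) - 74 = -4815 - 74 = -4889$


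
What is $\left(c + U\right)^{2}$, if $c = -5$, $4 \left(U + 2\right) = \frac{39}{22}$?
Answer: $\frac{332929}{7744} \approx 42.992$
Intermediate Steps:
$U = - \frac{137}{88}$ ($U = -2 + \frac{39 \cdot \frac{1}{22}}{4} = -2 + \frac{1}{4} \cdot \frac{39}{22} = -2 + \frac{39}{88} = - \frac{137}{88} \approx -1.5568$)
$\left(c + U\right)^{2} = \left(-5 - \frac{137}{88}\right)^{2} = \left(- \frac{577}{88}\right)^{2} = \frac{332929}{7744}$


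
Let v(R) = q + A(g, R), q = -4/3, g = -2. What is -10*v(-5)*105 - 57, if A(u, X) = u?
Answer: 3443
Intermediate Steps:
q = -4/3 (q = -4*1/3 = -4/3 ≈ -1.3333)
v(R) = -10/3 (v(R) = -4/3 - 2 = -10/3)
-10*v(-5)*105 - 57 = -10*(-10/3)*105 - 57 = (100/3)*105 - 57 = 3500 - 57 = 3443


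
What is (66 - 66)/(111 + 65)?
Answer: 0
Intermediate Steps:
(66 - 66)/(111 + 65) = 0/176 = 0*(1/176) = 0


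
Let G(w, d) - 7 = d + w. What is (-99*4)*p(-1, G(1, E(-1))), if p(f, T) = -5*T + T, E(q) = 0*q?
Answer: 12672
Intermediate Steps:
E(q) = 0
G(w, d) = 7 + d + w (G(w, d) = 7 + (d + w) = 7 + d + w)
p(f, T) = -4*T
(-99*4)*p(-1, G(1, E(-1))) = (-99*4)*(-4*(7 + 0 + 1)) = -(-1584)*8 = -396*(-32) = 12672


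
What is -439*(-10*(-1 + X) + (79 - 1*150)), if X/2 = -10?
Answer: -61021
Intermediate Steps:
X = -20 (X = 2*(-10) = -20)
-439*(-10*(-1 + X) + (79 - 1*150)) = -439*(-10*(-1 - 20) + (79 - 1*150)) = -439*(-10*(-21) + (79 - 150)) = -439*(210 - 71) = -439*139 = -61021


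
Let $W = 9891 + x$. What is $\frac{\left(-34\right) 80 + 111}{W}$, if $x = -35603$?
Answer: $\frac{2609}{25712} \approx 0.10147$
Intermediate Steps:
$W = -25712$ ($W = 9891 - 35603 = -25712$)
$\frac{\left(-34\right) 80 + 111}{W} = \frac{\left(-34\right) 80 + 111}{-25712} = \left(-2720 + 111\right) \left(- \frac{1}{25712}\right) = \left(-2609\right) \left(- \frac{1}{25712}\right) = \frac{2609}{25712}$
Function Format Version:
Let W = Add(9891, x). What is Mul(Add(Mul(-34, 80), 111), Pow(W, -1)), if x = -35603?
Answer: Rational(2609, 25712) ≈ 0.10147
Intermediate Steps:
W = -25712 (W = Add(9891, -35603) = -25712)
Mul(Add(Mul(-34, 80), 111), Pow(W, -1)) = Mul(Add(Mul(-34, 80), 111), Pow(-25712, -1)) = Mul(Add(-2720, 111), Rational(-1, 25712)) = Mul(-2609, Rational(-1, 25712)) = Rational(2609, 25712)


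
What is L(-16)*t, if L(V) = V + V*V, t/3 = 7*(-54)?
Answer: -272160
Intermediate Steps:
t = -1134 (t = 3*(7*(-54)) = 3*(-378) = -1134)
L(V) = V + V**2
L(-16)*t = -16*(1 - 16)*(-1134) = -16*(-15)*(-1134) = 240*(-1134) = -272160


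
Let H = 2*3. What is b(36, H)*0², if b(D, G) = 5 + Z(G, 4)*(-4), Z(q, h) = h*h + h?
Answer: 0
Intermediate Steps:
Z(q, h) = h + h² (Z(q, h) = h² + h = h + h²)
H = 6
b(D, G) = -75 (b(D, G) = 5 + (4*(1 + 4))*(-4) = 5 + (4*5)*(-4) = 5 + 20*(-4) = 5 - 80 = -75)
b(36, H)*0² = -75*0² = -75*0 = 0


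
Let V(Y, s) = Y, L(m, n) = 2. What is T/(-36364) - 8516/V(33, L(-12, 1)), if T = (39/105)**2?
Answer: -379352889977/1470014700 ≈ -258.06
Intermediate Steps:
T = 169/1225 (T = (39*(1/105))**2 = (13/35)**2 = 169/1225 ≈ 0.13796)
T/(-36364) - 8516/V(33, L(-12, 1)) = (169/1225)/(-36364) - 8516/33 = (169/1225)*(-1/36364) - 8516*1/33 = -169/44545900 - 8516/33 = -379352889977/1470014700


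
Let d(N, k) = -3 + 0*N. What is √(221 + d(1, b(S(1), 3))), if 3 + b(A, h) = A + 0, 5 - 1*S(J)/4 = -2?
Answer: √218 ≈ 14.765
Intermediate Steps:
S(J) = 28 (S(J) = 20 - 4*(-2) = 20 + 8 = 28)
b(A, h) = -3 + A (b(A, h) = -3 + (A + 0) = -3 + A)
d(N, k) = -3 (d(N, k) = -3 + 0 = -3)
√(221 + d(1, b(S(1), 3))) = √(221 - 3) = √218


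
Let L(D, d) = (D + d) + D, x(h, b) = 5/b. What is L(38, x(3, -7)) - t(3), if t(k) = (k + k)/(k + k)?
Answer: 520/7 ≈ 74.286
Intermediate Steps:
t(k) = 1 (t(k) = (2*k)/((2*k)) = (2*k)*(1/(2*k)) = 1)
L(D, d) = d + 2*D
L(38, x(3, -7)) - t(3) = (5/(-7) + 2*38) - 1*1 = (5*(-⅐) + 76) - 1 = (-5/7 + 76) - 1 = 527/7 - 1 = 520/7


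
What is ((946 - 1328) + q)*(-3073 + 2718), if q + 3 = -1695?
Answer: 738400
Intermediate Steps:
q = -1698 (q = -3 - 1695 = -1698)
((946 - 1328) + q)*(-3073 + 2718) = ((946 - 1328) - 1698)*(-3073 + 2718) = (-382 - 1698)*(-355) = -2080*(-355) = 738400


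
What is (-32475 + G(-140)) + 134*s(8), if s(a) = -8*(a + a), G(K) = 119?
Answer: -49508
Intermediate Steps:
s(a) = -16*a
(-32475 + G(-140)) + 134*s(8) = (-32475 + 119) + 134*(-16*8) = -32356 + 134*(-128) = -32356 - 17152 = -49508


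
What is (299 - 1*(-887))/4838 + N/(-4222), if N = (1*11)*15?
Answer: 2104511/10213018 ≈ 0.20606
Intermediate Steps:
N = 165 (N = 11*15 = 165)
(299 - 1*(-887))/4838 + N/(-4222) = (299 - 1*(-887))/4838 + 165/(-4222) = (299 + 887)*(1/4838) + 165*(-1/4222) = 1186*(1/4838) - 165/4222 = 593/2419 - 165/4222 = 2104511/10213018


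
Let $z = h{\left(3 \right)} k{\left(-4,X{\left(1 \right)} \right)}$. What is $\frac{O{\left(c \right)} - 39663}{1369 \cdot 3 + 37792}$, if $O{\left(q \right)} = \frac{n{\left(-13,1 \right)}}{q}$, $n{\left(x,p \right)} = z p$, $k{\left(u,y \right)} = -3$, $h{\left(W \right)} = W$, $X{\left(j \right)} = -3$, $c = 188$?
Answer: $- \frac{7456653}{7877012} \approx -0.94663$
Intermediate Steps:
$z = -9$ ($z = 3 \left(-3\right) = -9$)
$n{\left(x,p \right)} = - 9 p$
$O{\left(q \right)} = - \frac{9}{q}$ ($O{\left(q \right)} = \frac{\left(-9\right) 1}{q} = - \frac{9}{q}$)
$\frac{O{\left(c \right)} - 39663}{1369 \cdot 3 + 37792} = \frac{- \frac{9}{188} - 39663}{1369 \cdot 3 + 37792} = \frac{\left(-9\right) \frac{1}{188} - 39663}{4107 + 37792} = \frac{- \frac{9}{188} - 39663}{41899} = \left(- \frac{7456653}{188}\right) \frac{1}{41899} = - \frac{7456653}{7877012}$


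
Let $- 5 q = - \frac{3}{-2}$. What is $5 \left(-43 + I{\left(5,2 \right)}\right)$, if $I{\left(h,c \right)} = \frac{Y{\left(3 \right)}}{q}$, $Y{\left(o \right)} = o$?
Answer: $-265$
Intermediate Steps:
$q = - \frac{3}{10}$ ($q = - \frac{\left(-3\right) \frac{1}{-2}}{5} = - \frac{\left(-3\right) \left(- \frac{1}{2}\right)}{5} = \left(- \frac{1}{5}\right) \frac{3}{2} = - \frac{3}{10} \approx -0.3$)
$I{\left(h,c \right)} = -10$ ($I{\left(h,c \right)} = \frac{3}{- \frac{3}{10}} = 3 \left(- \frac{10}{3}\right) = -10$)
$5 \left(-43 + I{\left(5,2 \right)}\right) = 5 \left(-43 - 10\right) = 5 \left(-53\right) = -265$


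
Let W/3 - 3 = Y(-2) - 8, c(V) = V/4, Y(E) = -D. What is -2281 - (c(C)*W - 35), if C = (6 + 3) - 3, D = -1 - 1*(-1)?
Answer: -4447/2 ≈ -2223.5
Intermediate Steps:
D = 0 (D = -1 + 1 = 0)
C = 6 (C = 9 - 3 = 6)
Y(E) = 0 (Y(E) = -1*0 = 0)
c(V) = V/4 (c(V) = V*(¼) = V/4)
W = -15 (W = 9 + 3*(0 - 8) = 9 + 3*(-8) = 9 - 24 = -15)
-2281 - (c(C)*W - 35) = -2281 - (((¼)*6)*(-15) - 35) = -2281 - ((3/2)*(-15) - 35) = -2281 - (-45/2 - 35) = -2281 - 1*(-115/2) = -2281 + 115/2 = -4447/2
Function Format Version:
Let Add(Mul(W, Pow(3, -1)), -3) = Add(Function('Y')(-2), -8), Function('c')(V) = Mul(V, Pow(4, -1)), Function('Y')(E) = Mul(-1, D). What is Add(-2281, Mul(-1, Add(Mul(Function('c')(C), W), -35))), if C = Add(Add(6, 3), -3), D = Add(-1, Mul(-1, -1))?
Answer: Rational(-4447, 2) ≈ -2223.5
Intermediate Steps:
D = 0 (D = Add(-1, 1) = 0)
C = 6 (C = Add(9, -3) = 6)
Function('Y')(E) = 0 (Function('Y')(E) = Mul(-1, 0) = 0)
Function('c')(V) = Mul(Rational(1, 4), V) (Function('c')(V) = Mul(V, Rational(1, 4)) = Mul(Rational(1, 4), V))
W = -15 (W = Add(9, Mul(3, Add(0, -8))) = Add(9, Mul(3, -8)) = Add(9, -24) = -15)
Add(-2281, Mul(-1, Add(Mul(Function('c')(C), W), -35))) = Add(-2281, Mul(-1, Add(Mul(Mul(Rational(1, 4), 6), -15), -35))) = Add(-2281, Mul(-1, Add(Mul(Rational(3, 2), -15), -35))) = Add(-2281, Mul(-1, Add(Rational(-45, 2), -35))) = Add(-2281, Mul(-1, Rational(-115, 2))) = Add(-2281, Rational(115, 2)) = Rational(-4447, 2)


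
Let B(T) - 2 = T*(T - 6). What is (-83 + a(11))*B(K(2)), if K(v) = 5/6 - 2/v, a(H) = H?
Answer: -218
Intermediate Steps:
K(v) = ⅚ - 2/v (K(v) = 5*(⅙) - 2/v = ⅚ - 2/v)
B(T) = 2 + T*(-6 + T) (B(T) = 2 + T*(T - 6) = 2 + T*(-6 + T))
(-83 + a(11))*B(K(2)) = (-83 + 11)*(2 + (⅚ - 2/2)² - 6*(⅚ - 2/2)) = -72*(2 + (⅚ - 2*½)² - 6*(⅚ - 2*½)) = -72*(2 + (⅚ - 1)² - 6*(⅚ - 1)) = -72*(2 + (-⅙)² - 6*(-⅙)) = -72*(2 + 1/36 + 1) = -72*109/36 = -218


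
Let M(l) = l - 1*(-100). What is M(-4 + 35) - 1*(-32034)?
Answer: 32165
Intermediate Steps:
M(l) = 100 + l (M(l) = l + 100 = 100 + l)
M(-4 + 35) - 1*(-32034) = (100 + (-4 + 35)) - 1*(-32034) = (100 + 31) + 32034 = 131 + 32034 = 32165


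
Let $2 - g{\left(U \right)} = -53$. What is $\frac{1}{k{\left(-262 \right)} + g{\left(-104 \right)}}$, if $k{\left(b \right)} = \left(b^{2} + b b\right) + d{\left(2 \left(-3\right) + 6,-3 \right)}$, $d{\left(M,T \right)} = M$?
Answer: $\frac{1}{137343} \approx 7.281 \cdot 10^{-6}$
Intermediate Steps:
$g{\left(U \right)} = 55$ ($g{\left(U \right)} = 2 - -53 = 2 + 53 = 55$)
$k{\left(b \right)} = 2 b^{2}$ ($k{\left(b \right)} = \left(b^{2} + b b\right) + \left(2 \left(-3\right) + 6\right) = \left(b^{2} + b^{2}\right) + \left(-6 + 6\right) = 2 b^{2} + 0 = 2 b^{2}$)
$\frac{1}{k{\left(-262 \right)} + g{\left(-104 \right)}} = \frac{1}{2 \left(-262\right)^{2} + 55} = \frac{1}{2 \cdot 68644 + 55} = \frac{1}{137288 + 55} = \frac{1}{137343}$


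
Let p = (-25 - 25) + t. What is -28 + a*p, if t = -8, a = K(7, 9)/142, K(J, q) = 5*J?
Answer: -3003/71 ≈ -42.296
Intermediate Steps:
a = 35/142 (a = (5*7)/142 = 35*(1/142) = 35/142 ≈ 0.24648)
p = -58 (p = (-25 - 25) - 8 = -50 - 8 = -58)
-28 + a*p = -28 + (35/142)*(-58) = -28 - 1015/71 = -3003/71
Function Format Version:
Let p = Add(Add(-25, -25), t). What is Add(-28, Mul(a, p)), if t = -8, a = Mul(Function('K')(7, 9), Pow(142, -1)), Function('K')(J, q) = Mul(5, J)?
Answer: Rational(-3003, 71) ≈ -42.296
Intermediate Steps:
a = Rational(35, 142) (a = Mul(Mul(5, 7), Pow(142, -1)) = Mul(35, Rational(1, 142)) = Rational(35, 142) ≈ 0.24648)
p = -58 (p = Add(Add(-25, -25), -8) = Add(-50, -8) = -58)
Add(-28, Mul(a, p)) = Add(-28, Mul(Rational(35, 142), -58)) = Add(-28, Rational(-1015, 71)) = Rational(-3003, 71)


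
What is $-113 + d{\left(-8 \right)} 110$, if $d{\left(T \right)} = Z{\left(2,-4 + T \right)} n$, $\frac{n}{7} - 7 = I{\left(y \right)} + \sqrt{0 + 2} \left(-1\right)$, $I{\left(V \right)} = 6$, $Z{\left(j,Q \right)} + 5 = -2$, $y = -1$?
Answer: $-70183 + 5390 \sqrt{2} \approx -62560.0$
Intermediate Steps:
$Z{\left(j,Q \right)} = -7$ ($Z{\left(j,Q \right)} = -5 - 2 = -7$)
$n = 91 - 7 \sqrt{2}$ ($n = 49 + 7 \left(6 + \sqrt{0 + 2} \left(-1\right)\right) = 49 + 7 \left(6 + \sqrt{2} \left(-1\right)\right) = 49 + 7 \left(6 - \sqrt{2}\right) = 49 + \left(42 - 7 \sqrt{2}\right) = 91 - 7 \sqrt{2} \approx 81.1$)
$d{\left(T \right)} = -637 + 49 \sqrt{2}$ ($d{\left(T \right)} = - 7 \left(91 - 7 \sqrt{2}\right) = -637 + 49 \sqrt{2}$)
$-113 + d{\left(-8 \right)} 110 = -113 + \left(-637 + 49 \sqrt{2}\right) 110 = -113 - \left(70070 - 5390 \sqrt{2}\right) = -70183 + 5390 \sqrt{2}$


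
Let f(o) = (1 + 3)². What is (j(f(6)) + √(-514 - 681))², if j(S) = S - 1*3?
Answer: (13 + I*√1195)² ≈ -1026.0 + 898.79*I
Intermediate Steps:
f(o) = 16 (f(o) = 4² = 16)
j(S) = -3 + S (j(S) = S - 3 = -3 + S)
(j(f(6)) + √(-514 - 681))² = ((-3 + 16) + √(-514 - 681))² = (13 + √(-1195))² = (13 + I*√1195)²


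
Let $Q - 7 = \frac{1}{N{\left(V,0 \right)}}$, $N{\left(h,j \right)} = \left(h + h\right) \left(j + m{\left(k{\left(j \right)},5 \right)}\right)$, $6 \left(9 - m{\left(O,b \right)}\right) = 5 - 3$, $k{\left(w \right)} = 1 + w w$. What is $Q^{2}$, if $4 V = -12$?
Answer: $\frac{131769}{2704} \approx 48.731$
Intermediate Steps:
$V = -3$ ($V = \frac{1}{4} \left(-12\right) = -3$)
$k{\left(w \right)} = 1 + w^{2}$
$m{\left(O,b \right)} = \frac{26}{3}$ ($m{\left(O,b \right)} = 9 - \frac{5 - 3}{6} = 9 - \frac{1}{3} = \frac{26}{3}$)
$N{\left(h,j \right)} = 2 h \left(\frac{26}{3} + j\right)$ ($N{\left(h,j \right)} = \left(h + h\right) \left(j + \frac{26}{3}\right) = 2 h \left(\frac{26}{3} + j\right)$)
$Q = \frac{363}{52}$ ($Q = 7 + \frac{1}{\frac{2}{3} \left(-3\right) \left(26 + 3 \cdot 0\right)} = 7 + \frac{1}{\frac{2}{3} \left(-3\right) \left(26 + 0\right)} = 7 + \frac{1}{\frac{2}{3} \left(-3\right) 26} = 7 + \frac{1}{-52} = 7 - \frac{1}{52} = \frac{363}{52} \approx 6.9808$)
$Q^{2} = \left(\frac{363}{52}\right)^{2} = \frac{131769}{2704}$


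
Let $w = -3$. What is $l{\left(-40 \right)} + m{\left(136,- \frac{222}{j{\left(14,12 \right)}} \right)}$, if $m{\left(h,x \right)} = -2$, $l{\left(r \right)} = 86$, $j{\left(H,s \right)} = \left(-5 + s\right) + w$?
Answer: $84$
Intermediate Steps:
$j{\left(H,s \right)} = -8 + s$ ($j{\left(H,s \right)} = \left(-5 + s\right) - 3 = -8 + s$)
$l{\left(-40 \right)} + m{\left(136,- \frac{222}{j{\left(14,12 \right)}} \right)} = 86 - 2 = 84$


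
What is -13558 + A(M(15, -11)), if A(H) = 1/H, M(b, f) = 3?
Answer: -40673/3 ≈ -13558.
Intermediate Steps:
-13558 + A(M(15, -11)) = -13558 + 1/3 = -13558 + ⅓ = -40673/3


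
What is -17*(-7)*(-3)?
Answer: -357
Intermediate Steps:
-17*(-7)*(-3) = 119*(-3) = -357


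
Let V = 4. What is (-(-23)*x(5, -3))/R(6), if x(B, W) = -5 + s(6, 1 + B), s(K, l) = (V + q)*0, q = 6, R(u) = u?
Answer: -115/6 ≈ -19.167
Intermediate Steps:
s(K, l) = 0 (s(K, l) = (4 + 6)*0 = 10*0 = 0)
x(B, W) = -5 (x(B, W) = -5 + 0 = -5)
(-(-23)*x(5, -3))/R(6) = -(-23)*(-5)/6 = -23*5*(1/6) = -115*1/6 = -115/6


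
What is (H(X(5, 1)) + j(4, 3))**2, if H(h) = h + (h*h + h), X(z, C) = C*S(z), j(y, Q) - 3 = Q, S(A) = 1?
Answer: 81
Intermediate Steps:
j(y, Q) = 3 + Q
X(z, C) = C (X(z, C) = C*1 = C)
H(h) = h**2 + 2*h (H(h) = h + (h**2 + h) = h + (h + h**2) = h**2 + 2*h)
(H(X(5, 1)) + j(4, 3))**2 = (1*(2 + 1) + (3 + 3))**2 = (1*3 + 6)**2 = (3 + 6)**2 = 9**2 = 81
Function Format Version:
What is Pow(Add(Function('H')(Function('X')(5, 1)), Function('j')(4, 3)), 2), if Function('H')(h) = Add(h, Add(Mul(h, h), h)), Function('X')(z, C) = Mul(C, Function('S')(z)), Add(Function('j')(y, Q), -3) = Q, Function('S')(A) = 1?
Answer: 81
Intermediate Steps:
Function('j')(y, Q) = Add(3, Q)
Function('X')(z, C) = C (Function('X')(z, C) = Mul(C, 1) = C)
Function('H')(h) = Add(Pow(h, 2), Mul(2, h)) (Function('H')(h) = Add(h, Add(Pow(h, 2), h)) = Add(h, Add(h, Pow(h, 2))) = Add(Pow(h, 2), Mul(2, h)))
Pow(Add(Function('H')(Function('X')(5, 1)), Function('j')(4, 3)), 2) = Pow(Add(Mul(1, Add(2, 1)), Add(3, 3)), 2) = Pow(Add(Mul(1, 3), 6), 2) = Pow(Add(3, 6), 2) = Pow(9, 2) = 81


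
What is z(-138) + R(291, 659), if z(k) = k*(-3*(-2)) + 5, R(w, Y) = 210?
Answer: -613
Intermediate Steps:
z(k) = 5 + 6*k (z(k) = k*6 + 5 = 6*k + 5 = 5 + 6*k)
z(-138) + R(291, 659) = (5 + 6*(-138)) + 210 = (5 - 828) + 210 = -823 + 210 = -613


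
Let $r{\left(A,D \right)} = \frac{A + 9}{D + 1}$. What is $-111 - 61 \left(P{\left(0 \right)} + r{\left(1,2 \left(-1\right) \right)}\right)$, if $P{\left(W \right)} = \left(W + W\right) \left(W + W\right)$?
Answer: $499$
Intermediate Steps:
$P{\left(W \right)} = 4 W^{2}$ ($P{\left(W \right)} = 2 W 2 W = 4 W^{2}$)
$r{\left(A,D \right)} = \frac{9 + A}{1 + D}$
$-111 - 61 \left(P{\left(0 \right)} + r{\left(1,2 \left(-1\right) \right)}\right) = -111 - 61 \left(4 \cdot 0^{2} + \frac{9 + 1}{1 + 2 \left(-1\right)}\right) = -111 - 61 \left(4 \cdot 0 + \frac{1}{1 - 2} \cdot 10\right) = -111 - 61 \left(0 + \frac{1}{-1} \cdot 10\right) = -111 - 61 \left(0 - 10\right) = -111 - -610 = -111 + 610 = 499$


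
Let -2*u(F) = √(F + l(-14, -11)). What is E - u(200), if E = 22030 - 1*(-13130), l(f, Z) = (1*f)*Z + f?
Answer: 35160 + √85 ≈ 35169.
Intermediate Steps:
l(f, Z) = f + Z*f (l(f, Z) = f*Z + f = Z*f + f = f + Z*f)
E = 35160 (E = 22030 + 13130 = 35160)
u(F) = -√(140 + F)/2 (u(F) = -√(F - 14*(1 - 11))/2 = -√(F - 14*(-10))/2 = -√(F + 140)/2 = -√(140 + F)/2)
E - u(200) = 35160 - (-1)*√(140 + 200)/2 = 35160 - (-1)*√340/2 = 35160 - (-1)*2*√85/2 = 35160 - (-1)*√85 = 35160 + √85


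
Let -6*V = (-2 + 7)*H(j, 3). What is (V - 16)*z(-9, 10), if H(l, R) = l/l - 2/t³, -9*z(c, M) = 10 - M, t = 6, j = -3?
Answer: 0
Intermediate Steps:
z(c, M) = -10/9 + M/9 (z(c, M) = -(10 - M)/9 = -10/9 + M/9)
H(l, R) = 107/108 (H(l, R) = l/l - 2/(6³) = 1 - 2/216 = 1 - 2*1/216 = 1 - 1/108 = 107/108)
V = -535/648 (V = -(-2 + 7)*107/(6*108) = -5*107/(6*108) = -⅙*535/108 = -535/648 ≈ -0.82562)
(V - 16)*z(-9, 10) = (-535/648 - 16)*(-10/9 + (⅑)*10) = -10903*(-10/9 + 10/9)/648 = -10903/648*0 = 0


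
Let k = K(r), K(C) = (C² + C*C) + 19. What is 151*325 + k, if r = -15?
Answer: 49544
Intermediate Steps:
K(C) = 19 + 2*C² (K(C) = (C² + C²) + 19 = 2*C² + 19 = 19 + 2*C²)
k = 469 (k = 19 + 2*(-15)² = 19 + 2*225 = 19 + 450 = 469)
151*325 + k = 151*325 + 469 = 49075 + 469 = 49544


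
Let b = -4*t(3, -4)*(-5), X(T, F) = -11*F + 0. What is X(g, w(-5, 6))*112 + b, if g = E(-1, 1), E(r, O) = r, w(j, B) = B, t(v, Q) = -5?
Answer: -7492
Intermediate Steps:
g = -1
X(T, F) = -11*F
b = -100 (b = -4*(-5)*(-5) = 20*(-5) = -100)
X(g, w(-5, 6))*112 + b = -11*6*112 - 100 = -66*112 - 100 = -7392 - 100 = -7492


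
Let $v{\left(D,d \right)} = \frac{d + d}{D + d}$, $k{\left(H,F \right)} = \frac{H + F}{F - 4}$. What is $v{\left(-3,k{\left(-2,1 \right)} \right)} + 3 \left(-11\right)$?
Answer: $- \frac{133}{4} \approx -33.25$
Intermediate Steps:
$k{\left(H,F \right)} = \frac{F + H}{-4 + F}$
$v{\left(D,d \right)} = \frac{2 d}{D + d}$
$v{\left(-3,k{\left(-2,1 \right)} \right)} + 3 \left(-11\right) = \frac{2 \frac{1 - 2}{-4 + 1}}{-3 + \frac{1 - 2}{-4 + 1}} + 3 \left(-11\right) = \frac{2 \frac{1}{-3} \left(-1\right)}{-3 + \frac{1}{-3} \left(-1\right)} - 33 = \frac{2 \left(\left(- \frac{1}{3}\right) \left(-1\right)\right)}{-3 - - \frac{1}{3}} - 33 = 2 \cdot \frac{1}{3} \frac{1}{-3 + \frac{1}{3}} - 33 = 2 \cdot \frac{1}{3} \frac{1}{- \frac{8}{3}} - 33 = 2 \cdot \frac{1}{3} \left(- \frac{3}{8}\right) - 33 = - \frac{1}{4} - 33 = - \frac{133}{4}$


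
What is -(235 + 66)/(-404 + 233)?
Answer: 301/171 ≈ 1.7602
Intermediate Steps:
-(235 + 66)/(-404 + 233) = -301/(-171) = -301*(-1)/171 = -1*(-301/171) = 301/171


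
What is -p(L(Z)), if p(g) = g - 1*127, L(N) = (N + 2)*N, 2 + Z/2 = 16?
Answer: -713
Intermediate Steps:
Z = 28 (Z = -4 + 2*16 = -4 + 32 = 28)
L(N) = N*(2 + N) (L(N) = (2 + N)*N = N*(2 + N))
p(g) = -127 + g (p(g) = g - 127 = -127 + g)
-p(L(Z)) = -(-127 + 28*(2 + 28)) = -(-127 + 28*30) = -(-127 + 840) = -1*713 = -713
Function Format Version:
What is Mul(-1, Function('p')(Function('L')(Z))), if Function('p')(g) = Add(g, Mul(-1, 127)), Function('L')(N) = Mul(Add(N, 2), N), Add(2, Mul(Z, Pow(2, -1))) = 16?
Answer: -713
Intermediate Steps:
Z = 28 (Z = Add(-4, Mul(2, 16)) = Add(-4, 32) = 28)
Function('L')(N) = Mul(N, Add(2, N)) (Function('L')(N) = Mul(Add(2, N), N) = Mul(N, Add(2, N)))
Function('p')(g) = Add(-127, g) (Function('p')(g) = Add(g, -127) = Add(-127, g))
Mul(-1, Function('p')(Function('L')(Z))) = Mul(-1, Add(-127, Mul(28, Add(2, 28)))) = Mul(-1, Add(-127, Mul(28, 30))) = Mul(-1, Add(-127, 840)) = Mul(-1, 713) = -713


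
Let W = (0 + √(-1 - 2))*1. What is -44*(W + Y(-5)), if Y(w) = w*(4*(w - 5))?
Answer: -8800 - 44*I*√3 ≈ -8800.0 - 76.21*I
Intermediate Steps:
Y(w) = w*(-20 + 4*w) (Y(w) = w*(4*(-5 + w)) = w*(-20 + 4*w))
W = I*√3 (W = (0 + √(-3))*1 = (0 + I*√3)*1 = (I*√3)*1 = I*√3 ≈ 1.732*I)
-44*(W + Y(-5)) = -44*(I*√3 + 4*(-5)*(-5 - 5)) = -44*(I*√3 + 4*(-5)*(-10)) = -44*(I*√3 + 200) = -44*(200 + I*√3) = -8800 - 44*I*√3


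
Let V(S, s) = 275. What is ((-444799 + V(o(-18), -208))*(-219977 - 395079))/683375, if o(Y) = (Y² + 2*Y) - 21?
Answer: 273407153344/683375 ≈ 4.0008e+5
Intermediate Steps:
o(Y) = -21 + Y² + 2*Y
((-444799 + V(o(-18), -208))*(-219977 - 395079))/683375 = ((-444799 + 275)*(-219977 - 395079))/683375 = -444524*(-615056)*(1/683375) = 273407153344*(1/683375) = 273407153344/683375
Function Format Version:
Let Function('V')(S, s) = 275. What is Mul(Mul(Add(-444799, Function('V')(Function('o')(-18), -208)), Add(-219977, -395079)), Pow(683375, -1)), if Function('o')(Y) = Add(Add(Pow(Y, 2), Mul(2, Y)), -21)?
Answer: Rational(273407153344, 683375) ≈ 4.0008e+5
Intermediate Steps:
Function('o')(Y) = Add(-21, Pow(Y, 2), Mul(2, Y))
Mul(Mul(Add(-444799, Function('V')(Function('o')(-18), -208)), Add(-219977, -395079)), Pow(683375, -1)) = Mul(Mul(Add(-444799, 275), Add(-219977, -395079)), Pow(683375, -1)) = Mul(Mul(-444524, -615056), Rational(1, 683375)) = Mul(273407153344, Rational(1, 683375)) = Rational(273407153344, 683375)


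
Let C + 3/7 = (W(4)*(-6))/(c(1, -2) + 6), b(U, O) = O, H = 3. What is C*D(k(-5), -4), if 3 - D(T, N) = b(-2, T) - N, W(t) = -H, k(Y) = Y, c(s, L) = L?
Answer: 114/7 ≈ 16.286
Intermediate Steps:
W(t) = -3 (W(t) = -1*3 = -3)
C = 57/14 (C = -3/7 + (-3*(-6))/(-2 + 6) = -3/7 + 18/4 = -3/7 + 18*(¼) = -3/7 + 9/2 = 57/14 ≈ 4.0714)
D(T, N) = 3 + N - T (D(T, N) = 3 - (T - N) = 3 + (N - T) = 3 + N - T)
C*D(k(-5), -4) = 57*(3 - 4 - 1*(-5))/14 = 57*(3 - 4 + 5)/14 = (57/14)*4 = 114/7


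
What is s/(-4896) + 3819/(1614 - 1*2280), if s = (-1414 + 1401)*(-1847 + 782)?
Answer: -172337/20128 ≈ -8.5621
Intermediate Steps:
s = 13845 (s = -13*(-1065) = 13845)
s/(-4896) + 3819/(1614 - 1*2280) = 13845/(-4896) + 3819/(1614 - 1*2280) = 13845*(-1/4896) + 3819/(1614 - 2280) = -4615/1632 + 3819/(-666) = -4615/1632 + 3819*(-1/666) = -4615/1632 - 1273/222 = -172337/20128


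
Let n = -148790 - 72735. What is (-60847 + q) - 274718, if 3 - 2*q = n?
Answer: -224801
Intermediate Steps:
n = -221525
q = 110764 (q = 3/2 - ½*(-221525) = 3/2 + 221525/2 = 110764)
(-60847 + q) - 274718 = (-60847 + 110764) - 274718 = 49917 - 274718 = -224801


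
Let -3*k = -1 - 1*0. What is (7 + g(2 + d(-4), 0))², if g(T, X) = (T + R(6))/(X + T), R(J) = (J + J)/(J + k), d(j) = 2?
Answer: 25921/361 ≈ 71.803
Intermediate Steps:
k = ⅓ (k = -(-1 - 1*0)/3 = -(-1 + 0)/3 = -⅓*(-1) = ⅓ ≈ 0.33333)
R(J) = 2*J/(⅓ + J) (R(J) = (J + J)/(J + ⅓) = (2*J)/(⅓ + J) = 2*J/(⅓ + J))
g(T, X) = (36/19 + T)/(T + X) (g(T, X) = (T + 6*6/(1 + 3*6))/(X + T) = (T + 6*6/(1 + 18))/(T + X) = (T + 6*6/19)/(T + X) = (T + 6*6*(1/19))/(T + X) = (T + 36/19)/(T + X) = (36/19 + T)/(T + X))
(7 + g(2 + d(-4), 0))² = (7 + (36/19 + (2 + 2))/((2 + 2) + 0))² = (7 + (36/19 + 4)/(4 + 0))² = (7 + (112/19)/4)² = (7 + (¼)*(112/19))² = (7 + 28/19)² = (161/19)² = 25921/361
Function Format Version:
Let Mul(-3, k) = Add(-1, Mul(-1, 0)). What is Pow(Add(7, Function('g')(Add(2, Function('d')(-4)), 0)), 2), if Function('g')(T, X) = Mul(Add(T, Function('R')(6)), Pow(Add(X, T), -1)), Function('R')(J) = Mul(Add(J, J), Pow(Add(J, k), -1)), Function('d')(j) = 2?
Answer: Rational(25921, 361) ≈ 71.803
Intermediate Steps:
k = Rational(1, 3) (k = Mul(Rational(-1, 3), Add(-1, Mul(-1, 0))) = Mul(Rational(-1, 3), Add(-1, 0)) = Mul(Rational(-1, 3), -1) = Rational(1, 3) ≈ 0.33333)
Function('R')(J) = Mul(2, J, Pow(Add(Rational(1, 3), J), -1)) (Function('R')(J) = Mul(Add(J, J), Pow(Add(J, Rational(1, 3)), -1)) = Mul(Mul(2, J), Pow(Add(Rational(1, 3), J), -1)) = Mul(2, J, Pow(Add(Rational(1, 3), J), -1)))
Function('g')(T, X) = Mul(Pow(Add(T, X), -1), Add(Rational(36, 19), T)) (Function('g')(T, X) = Mul(Add(T, Mul(6, 6, Pow(Add(1, Mul(3, 6)), -1))), Pow(Add(X, T), -1)) = Mul(Add(T, Mul(6, 6, Pow(Add(1, 18), -1))), Pow(Add(T, X), -1)) = Mul(Add(T, Mul(6, 6, Pow(19, -1))), Pow(Add(T, X), -1)) = Mul(Add(T, Mul(6, 6, Rational(1, 19))), Pow(Add(T, X), -1)) = Mul(Add(T, Rational(36, 19)), Pow(Add(T, X), -1)) = Mul(Add(Rational(36, 19), T), Pow(Add(T, X), -1)) = Mul(Pow(Add(T, X), -1), Add(Rational(36, 19), T)))
Pow(Add(7, Function('g')(Add(2, Function('d')(-4)), 0)), 2) = Pow(Add(7, Mul(Pow(Add(Add(2, 2), 0), -1), Add(Rational(36, 19), Add(2, 2)))), 2) = Pow(Add(7, Mul(Pow(Add(4, 0), -1), Add(Rational(36, 19), 4))), 2) = Pow(Add(7, Mul(Pow(4, -1), Rational(112, 19))), 2) = Pow(Add(7, Mul(Rational(1, 4), Rational(112, 19))), 2) = Pow(Add(7, Rational(28, 19)), 2) = Pow(Rational(161, 19), 2) = Rational(25921, 361)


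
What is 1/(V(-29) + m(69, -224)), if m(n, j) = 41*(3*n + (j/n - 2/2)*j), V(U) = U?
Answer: 69/3274514 ≈ 2.1072e-5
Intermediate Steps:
m(n, j) = 123*n + 41*j*(-1 + j/n) (m(n, j) = 41*(3*n + (j/n - 2*½)*j) = 41*(3*n + (j/n - 1)*j) = 41*(3*n + (-1 + j/n)*j) = 41*(3*n + j*(-1 + j/n)) = 123*n + 41*j*(-1 + j/n))
1/(V(-29) + m(69, -224)) = 1/(-29 + (-41*(-224) + 123*69 + 41*(-224)²/69)) = 1/(-29 + (9184 + 8487 + 41*50176*(1/69))) = 1/(-29 + (9184 + 8487 + 2057216/69)) = 1/(-29 + 3276515/69) = 1/(3274514/69) = 69/3274514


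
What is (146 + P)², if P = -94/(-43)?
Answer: 40602384/1849 ≈ 21959.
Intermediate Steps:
P = 94/43 (P = -94*(-1/43) = 94/43 ≈ 2.1860)
(146 + P)² = (146 + 94/43)² = (6372/43)² = 40602384/1849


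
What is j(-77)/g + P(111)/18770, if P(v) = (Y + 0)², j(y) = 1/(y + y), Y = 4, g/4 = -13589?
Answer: 66975977/78560183240 ≈ 0.00085254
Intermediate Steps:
g = -54356 (g = 4*(-13589) = -54356)
j(y) = 1/(2*y)
P(v) = 16 (P(v) = (4 + 0)² = 4² = 16)
j(-77)/g + P(111)/18770 = ((½)/(-77))/(-54356) + 16/18770 = ((½)*(-1/77))*(-1/54356) + 16*(1/18770) = -1/154*(-1/54356) + 8/9385 = 1/8370824 + 8/9385 = 66975977/78560183240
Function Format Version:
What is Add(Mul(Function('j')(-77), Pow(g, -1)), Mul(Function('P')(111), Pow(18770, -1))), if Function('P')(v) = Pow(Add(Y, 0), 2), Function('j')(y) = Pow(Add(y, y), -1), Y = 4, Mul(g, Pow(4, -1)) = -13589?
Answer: Rational(66975977, 78560183240) ≈ 0.00085254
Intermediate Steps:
g = -54356 (g = Mul(4, -13589) = -54356)
Function('j')(y) = Mul(Rational(1, 2), Pow(y, -1)) (Function('j')(y) = Pow(Mul(2, y), -1) = Mul(Rational(1, 2), Pow(y, -1)))
Function('P')(v) = 16 (Function('P')(v) = Pow(Add(4, 0), 2) = Pow(4, 2) = 16)
Add(Mul(Function('j')(-77), Pow(g, -1)), Mul(Function('P')(111), Pow(18770, -1))) = Add(Mul(Mul(Rational(1, 2), Pow(-77, -1)), Pow(-54356, -1)), Mul(16, Pow(18770, -1))) = Add(Mul(Mul(Rational(1, 2), Rational(-1, 77)), Rational(-1, 54356)), Mul(16, Rational(1, 18770))) = Add(Mul(Rational(-1, 154), Rational(-1, 54356)), Rational(8, 9385)) = Add(Rational(1, 8370824), Rational(8, 9385)) = Rational(66975977, 78560183240)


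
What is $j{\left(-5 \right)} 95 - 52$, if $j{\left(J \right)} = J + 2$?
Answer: $-337$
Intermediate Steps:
$j{\left(J \right)} = 2 + J$
$j{\left(-5 \right)} 95 - 52 = \left(2 - 5\right) 95 - 52 = \left(-3\right) 95 - 52 = -285 - 52 = -337$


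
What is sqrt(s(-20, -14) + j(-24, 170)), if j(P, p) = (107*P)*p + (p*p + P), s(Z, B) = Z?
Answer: 2*I*sqrt(101926) ≈ 638.52*I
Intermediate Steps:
j(P, p) = P + p**2 + 107*P*p (j(P, p) = 107*P*p + (p**2 + P) = 107*P*p + (P + p**2) = P + p**2 + 107*P*p)
sqrt(s(-20, -14) + j(-24, 170)) = sqrt(-20 + (-24 + 170**2 + 107*(-24)*170)) = sqrt(-20 + (-24 + 28900 - 436560)) = sqrt(-20 - 407684) = sqrt(-407704) = 2*I*sqrt(101926)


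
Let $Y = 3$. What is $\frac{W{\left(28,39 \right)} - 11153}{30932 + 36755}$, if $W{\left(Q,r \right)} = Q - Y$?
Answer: $- \frac{11128}{67687} \approx -0.1644$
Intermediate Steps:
$W{\left(Q,r \right)} = -3 + Q$ ($W{\left(Q,r \right)} = Q - 3 = -3 + Q$)
$\frac{W{\left(28,39 \right)} - 11153}{30932 + 36755} = \frac{\left(-3 + 28\right) - 11153}{30932 + 36755} = \frac{25 - 11153}{67687} = \left(-11128\right) \frac{1}{67687} = - \frac{11128}{67687}$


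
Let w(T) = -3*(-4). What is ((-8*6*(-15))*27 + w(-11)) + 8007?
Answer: 27459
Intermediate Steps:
w(T) = 12
((-8*6*(-15))*27 + w(-11)) + 8007 = ((-8*6*(-15))*27 + 12) + 8007 = (-48*(-15)*27 + 12) + 8007 = (720*27 + 12) + 8007 = (19440 + 12) + 8007 = 19452 + 8007 = 27459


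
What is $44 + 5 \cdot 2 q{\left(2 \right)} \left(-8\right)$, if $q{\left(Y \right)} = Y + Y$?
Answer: $-276$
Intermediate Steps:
$q{\left(Y \right)} = 2 Y$
$44 + 5 \cdot 2 q{\left(2 \right)} \left(-8\right) = 44 + 5 \cdot 2 \cdot 2 \cdot 2 \left(-8\right) = 44 + 10 \cdot 4 \left(-8\right) = 44 + 40 \left(-8\right) = 44 - 320 = -276$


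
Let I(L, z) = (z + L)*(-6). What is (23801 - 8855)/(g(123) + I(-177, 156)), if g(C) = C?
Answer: 4982/83 ≈ 60.024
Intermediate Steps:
I(L, z) = -6*L - 6*z (I(L, z) = (L + z)*(-6) = -6*L - 6*z)
(23801 - 8855)/(g(123) + I(-177, 156)) = (23801 - 8855)/(123 + (-6*(-177) - 6*156)) = 14946/(123 + (1062 - 936)) = 14946/(123 + 126) = 14946/249 = 14946*(1/249) = 4982/83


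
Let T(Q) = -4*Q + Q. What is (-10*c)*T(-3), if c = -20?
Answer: 1800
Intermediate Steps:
T(Q) = -3*Q
(-10*c)*T(-3) = (-10*(-20))*(-3*(-3)) = 200*9 = 1800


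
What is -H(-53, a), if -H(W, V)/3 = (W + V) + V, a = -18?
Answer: -267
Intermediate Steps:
H(W, V) = -6*V - 3*W (H(W, V) = -3*((W + V) + V) = -3*((V + W) + V) = -3*(W + 2*V) = -6*V - 3*W)
-H(-53, a) = -(-6*(-18) - 3*(-53)) = -(108 + 159) = -1*267 = -267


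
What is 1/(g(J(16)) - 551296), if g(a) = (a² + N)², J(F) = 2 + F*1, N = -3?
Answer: -1/448255 ≈ -2.2309e-6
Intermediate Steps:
J(F) = 2 + F
g(a) = (-3 + a²)² (g(a) = (a² - 3)² = (-3 + a²)²)
1/(g(J(16)) - 551296) = 1/((-3 + (2 + 16)²)² - 551296) = 1/((-3 + 18²)² - 551296) = 1/((-3 + 324)² - 551296) = 1/(321² - 551296) = 1/(103041 - 551296) = 1/(-448255) = -1/448255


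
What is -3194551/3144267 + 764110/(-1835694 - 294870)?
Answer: -35692872923/25965356886 ≈ -1.3746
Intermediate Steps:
-3194551/3144267 + 764110/(-1835694 - 294870) = -3194551*1/3144267 + 764110/(-2130564) = -3194551/3144267 + 764110*(-1/2130564) = -3194551/3144267 - 8885/24774 = -35692872923/25965356886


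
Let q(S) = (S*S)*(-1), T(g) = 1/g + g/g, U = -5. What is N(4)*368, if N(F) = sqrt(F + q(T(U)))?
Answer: 736*sqrt(21)/5 ≈ 674.55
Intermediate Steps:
T(g) = 1 + 1/g (T(g) = 1/g + 1 = 1 + 1/g)
q(S) = -S**2 (q(S) = S**2*(-1) = -S**2)
N(F) = sqrt(-16/25 + F) (N(F) = sqrt(F - ((1 - 5)/(-5))**2) = sqrt(F - (-1/5*(-4))**2) = sqrt(F - (4/5)**2) = sqrt(F - 1*16/25) = sqrt(F - 16/25) = sqrt(-16/25 + F))
N(4)*368 = (sqrt(-16 + 25*4)/5)*368 = (sqrt(-16 + 100)/5)*368 = (sqrt(84)/5)*368 = ((2*sqrt(21))/5)*368 = (2*sqrt(21)/5)*368 = 736*sqrt(21)/5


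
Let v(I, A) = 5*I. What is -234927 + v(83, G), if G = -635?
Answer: -234512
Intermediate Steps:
-234927 + v(83, G) = -234927 + 5*83 = -234927 + 415 = -234512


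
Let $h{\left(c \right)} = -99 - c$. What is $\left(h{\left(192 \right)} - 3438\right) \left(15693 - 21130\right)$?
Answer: $20274573$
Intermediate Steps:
$\left(h{\left(192 \right)} - 3438\right) \left(15693 - 21130\right) = \left(\left(-99 - 192\right) - 3438\right) \left(15693 - 21130\right) = \left(\left(-99 - 192\right) - 3438\right) \left(-5437\right) = \left(-291 - 3438\right) \left(-5437\right) = \left(-3729\right) \left(-5437\right) = 20274573$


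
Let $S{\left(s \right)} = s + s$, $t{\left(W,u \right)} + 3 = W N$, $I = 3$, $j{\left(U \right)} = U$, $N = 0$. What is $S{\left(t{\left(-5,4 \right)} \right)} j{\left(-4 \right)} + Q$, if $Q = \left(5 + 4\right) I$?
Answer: $51$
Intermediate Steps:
$t{\left(W,u \right)} = -3$ ($t{\left(W,u \right)} = -3 + W 0 = -3 + 0 = -3$)
$S{\left(s \right)} = 2 s$
$Q = 27$ ($Q = \left(5 + 4\right) 3 = 9 \cdot 3 = 27$)
$S{\left(t{\left(-5,4 \right)} \right)} j{\left(-4 \right)} + Q = 2 \left(-3\right) \left(-4\right) + 27 = \left(-6\right) \left(-4\right) + 27 = 24 + 27 = 51$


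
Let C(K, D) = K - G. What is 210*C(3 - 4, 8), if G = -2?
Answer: 210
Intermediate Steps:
C(K, D) = 2 + K (C(K, D) = K - 1*(-2) = K + 2 = 2 + K)
210*C(3 - 4, 8) = 210*(2 + (3 - 4)) = 210*(2 - 1) = 210*1 = 210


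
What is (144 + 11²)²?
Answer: 70225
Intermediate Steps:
(144 + 11²)² = (144 + 121)² = 265² = 70225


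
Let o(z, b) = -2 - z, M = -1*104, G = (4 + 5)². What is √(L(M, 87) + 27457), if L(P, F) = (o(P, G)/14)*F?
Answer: 2*√344113/7 ≈ 167.60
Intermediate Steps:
G = 81 (G = 9² = 81)
M = -104
L(P, F) = F*(-⅐ - P/14) (L(P, F) = ((-2 - P)/14)*F = ((-2 - P)*(1/14))*F = (-⅐ - P/14)*F = F*(-⅐ - P/14))
√(L(M, 87) + 27457) = √(-1/14*87*(2 - 104) + 27457) = √(-1/14*87*(-102) + 27457) = √(4437/7 + 27457) = √(196636/7) = 2*√344113/7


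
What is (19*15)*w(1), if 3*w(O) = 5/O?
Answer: 475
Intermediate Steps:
w(O) = 5/(3*O) (w(O) = (5/O)/3 = 5/(3*O))
(19*15)*w(1) = (19*15)*((5/3)/1) = 285*((5/3)*1) = 285*(5/3) = 475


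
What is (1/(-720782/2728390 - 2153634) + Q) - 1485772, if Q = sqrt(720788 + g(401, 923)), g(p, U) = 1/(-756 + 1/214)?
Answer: -4365164104424905407/2937977095021 + sqrt(18865717015860570)/161783 ≈ -1.4849e+6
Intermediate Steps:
g(p, U) = -214/161783 (g(p, U) = 1/(-756 + 1/214) = 1/(-161783/214) = -214/161783)
Q = sqrt(18865717015860570)/161783 (Q = sqrt(720788 - 214/161783) = sqrt(116611244790/161783) = sqrt(18865717015860570)/161783 ≈ 848.99)
(1/(-720782/2728390 - 2153634) + Q) - 1485772 = (1/(-720782/2728390 - 2153634) + sqrt(18865717015860570)/161783) - 1485772 = (1/(-720782*1/2728390 - 2153634) + sqrt(18865717015860570)/161783) - 1485772 = (1/(-360391/1364195 - 2153634) + sqrt(18865717015860570)/161783) - 1485772 = (1/(-2937977095021/1364195) + sqrt(18865717015860570)/161783) - 1485772 = (-1364195/2937977095021 + sqrt(18865717015860570)/161783) - 1485772 = -4365164104424905407/2937977095021 + sqrt(18865717015860570)/161783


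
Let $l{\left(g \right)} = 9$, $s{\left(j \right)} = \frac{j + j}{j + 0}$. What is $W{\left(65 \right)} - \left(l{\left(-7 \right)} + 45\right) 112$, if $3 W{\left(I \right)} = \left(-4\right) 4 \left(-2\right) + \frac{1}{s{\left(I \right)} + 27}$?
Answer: $- \frac{525247}{87} \approx -6037.3$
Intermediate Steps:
$s{\left(j \right)} = 2$ ($s{\left(j \right)} = \frac{2 j}{j} = 2$)
$W{\left(I \right)} = \frac{929}{87}$ ($W{\left(I \right)} = \frac{\left(-4\right) 4 \left(-2\right) + \frac{1}{2 + 27}}{3} = \frac{\left(-16\right) \left(-2\right) + \frac{1}{29}}{3} = \frac{32 + \frac{1}{29}}{3} = \frac{1}{3} \cdot \frac{929}{29} = \frac{929}{87}$)
$W{\left(65 \right)} - \left(l{\left(-7 \right)} + 45\right) 112 = \frac{929}{87} - \left(9 + 45\right) 112 = \frac{929}{87} - 54 \cdot 112 = \frac{929}{87} - 6048 = - \frac{525247}{87}$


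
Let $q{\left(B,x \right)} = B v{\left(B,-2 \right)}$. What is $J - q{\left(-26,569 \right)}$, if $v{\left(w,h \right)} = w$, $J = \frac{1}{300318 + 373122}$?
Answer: $- \frac{455245439}{673440} \approx -676.0$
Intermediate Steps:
$J = \frac{1}{673440} \approx 1.4849 \cdot 10^{-6}$
$q{\left(B,x \right)} = B^{2}$ ($q{\left(B,x \right)} = B B = B^{2}$)
$J - q{\left(-26,569 \right)} = \frac{1}{673440} - \left(-26\right)^{2} = \frac{1}{673440} - 676 = - \frac{455245439}{673440}$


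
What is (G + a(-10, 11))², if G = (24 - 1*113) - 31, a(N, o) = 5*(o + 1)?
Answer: 3600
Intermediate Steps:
a(N, o) = 5 + 5*o (a(N, o) = 5*(1 + o) = 5 + 5*o)
G = -120 (G = (24 - 113) - 31 = -89 - 31 = -120)
(G + a(-10, 11))² = (-120 + (5 + 5*11))² = (-120 + (5 + 55))² = (-120 + 60)² = (-60)² = 3600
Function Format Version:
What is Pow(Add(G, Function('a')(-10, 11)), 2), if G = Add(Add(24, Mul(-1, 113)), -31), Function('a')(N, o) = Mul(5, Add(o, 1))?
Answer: 3600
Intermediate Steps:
Function('a')(N, o) = Add(5, Mul(5, o)) (Function('a')(N, o) = Mul(5, Add(1, o)) = Add(5, Mul(5, o)))
G = -120 (G = Add(Add(24, -113), -31) = Add(-89, -31) = -120)
Pow(Add(G, Function('a')(-10, 11)), 2) = Pow(Add(-120, Add(5, Mul(5, 11))), 2) = Pow(Add(-120, Add(5, 55)), 2) = Pow(Add(-120, 60), 2) = Pow(-60, 2) = 3600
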